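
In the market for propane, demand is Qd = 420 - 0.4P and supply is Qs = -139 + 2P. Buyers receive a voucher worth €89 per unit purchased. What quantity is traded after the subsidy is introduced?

Pre-subsidy: 420 - 0.4P = -139 + 2P gives P* = 2795/12, Q* = 1961/6.
With the rebate, buyers effectively pay Pb = Ps − 89, where Ps is the price sellers receive.
Demand in terms of Ps becomes Qd = 420 − 0.4(Ps − 89) = 455.6 - 0.4Ps. Setting this equal to supply: 455.6 - 0.4Ps = -139 + 2Ps, so Ps = 247.75.
Buyers pay Pb = 247.75 − 89 = 158.75; Q' = -139 + 2·247.75 = 356.5.

Q' = 356.5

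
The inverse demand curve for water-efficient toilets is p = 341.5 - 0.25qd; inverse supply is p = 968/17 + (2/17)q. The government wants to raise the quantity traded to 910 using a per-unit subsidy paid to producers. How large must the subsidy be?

Required subsidy s = 50 per unit

At q = 910, from the demand curve buyers pay pb = 341.5 − 0.25·910 = 114; from the supply curve sellers need ps = 968/17 + (2/17)·910 = 164.
The subsidy must fill the gap: s = ps − pb = 164 − 114 = 50.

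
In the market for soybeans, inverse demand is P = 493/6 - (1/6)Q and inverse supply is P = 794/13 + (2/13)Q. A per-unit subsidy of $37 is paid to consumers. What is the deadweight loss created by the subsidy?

Pre-subsidy: 493/6 - (1/6)Q = 794/13 + (2/13)Q gives Q* = 65.8 and P* = 71.2.
With the rebate, buyers effectively pay Pb = Ps − 37, where Ps is the price sellers receive.
On the curves, Pb = 493/6 - (1/6)Q and Ps = 794/13 + (2/13)Q; the wedge Ps − Pb = 37 gives 794/13 + (2/13)Q − (493/6 - (1/6)Q) = 37, so Q' = 181.24.
Then Pb = 493/6 − (1/6)·181.24 = 51.96 and Ps = 794/13 + (2/13)·181.24 = 88.96.
The subsidy expands output by 181.24 − 65.8 = 115.44 past the efficient level; on those units the gap between marginal cost and willingness to pay runs from 0 up to 37.
DWL = ½ × 37 × 115.44 = 2135.64.

Deadweight loss = $2135.64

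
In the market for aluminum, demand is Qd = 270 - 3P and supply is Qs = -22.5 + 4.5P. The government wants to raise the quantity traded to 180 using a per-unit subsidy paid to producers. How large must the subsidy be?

At Q = 180, invert demand for the buyer price: Pb = (270 − 180)/3 = 30; invert supply for the seller price: Ps = (180 − (-22.5))/4.5 = 45.
The subsidy must fill the gap: s = Ps − Pb = 45 − 30 = 15.

Required subsidy s = 15 per unit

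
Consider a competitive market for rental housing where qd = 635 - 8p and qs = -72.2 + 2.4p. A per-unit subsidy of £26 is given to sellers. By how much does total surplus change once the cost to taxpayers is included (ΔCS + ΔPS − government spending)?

Pre-subsidy: 635 - 8p = -72.2 + 2.4p gives p* = 68, q* = 91.
With the subsidy, sellers receive ps = pb + 26 for each unit, where pb is the price buyers pay.
Supply in terms of pb becomes qs = -72.2 + 2.4(pb + 26) = -9.8 + 2.4pb. Setting this equal to demand: 635 - 8pb = -9.8 + 2.4pb, so pb = 62.
Sellers receive ps = 62 + 26 = 88; q' = 635 − 8·62 = 139.
ΔCS = ½(91 + 139)(68 − 62) = 690; ΔPS = ½(91 + 139)(88 − 68) = 2300.
Government spending = 26 × 139 = 3614.
Net change = 690 + 2300 − 3614 = -624. The loss equals the DWL triangle ½·26·48.

Net change in total surplus = -£624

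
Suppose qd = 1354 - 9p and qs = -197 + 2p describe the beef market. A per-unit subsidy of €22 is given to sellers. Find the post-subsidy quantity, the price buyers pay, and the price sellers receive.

Pre-subsidy: 1354 - 9p = -197 + 2p gives p* = 141, q* = 85.
With the subsidy, sellers receive ps = pb + 22 for each unit, where pb is the price buyers pay.
Supply in terms of pb becomes qs = -197 + 2(pb + 22) = -153 + 2pb. Setting this equal to demand: 1354 - 9pb = -153 + 2pb, so pb = 137.
Sellers receive ps = 137 + 22 = 159; q' = 1354 − 9·137 = 121.

q' = 121; buyers pay €137; sellers receive €159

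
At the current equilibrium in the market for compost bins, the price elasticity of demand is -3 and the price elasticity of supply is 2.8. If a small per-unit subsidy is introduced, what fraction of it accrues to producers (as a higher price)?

For a small subsidy around the equilibrium, the benefit split depends on the relative slopes, which at a point are proportional to the elasticities.
Buyer share = εs/(εs + |εd|) = 2.8/(2.8 + 3) = 14/29; seller share = |εd|/(εs + |εd|) = 15/29.
So producers capture 15/29 of the subsidy.

Producer share = 15/29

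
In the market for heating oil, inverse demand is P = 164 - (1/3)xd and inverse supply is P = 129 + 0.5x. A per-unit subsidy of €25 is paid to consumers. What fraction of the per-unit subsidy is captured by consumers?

Pre-subsidy: 164 - (1/3)x = 129 + 0.5x gives x* = 42 and P* = 150.
With the rebate, buyers effectively pay Pb = Ps − 25, where Ps is the price sellers receive.
On the curves, Pb = 164 - (1/3)x and Ps = 129 + 0.5x; the wedge Ps − Pb = 25 gives 129 + 0.5x − (164 - (1/3)x) = 25, so x' = 72.
Then Pb = 164 − (1/3)·72 = 140 and Ps = 129 + 0.5·72 = 165.
Buyers' price falls by P* − Pb = 150 − 140 = 10; sellers' price rises by Ps − P* = 165 − 150 = 15.
So consumers capture 10/25 = 0.4 of each unit of subsidy.

Consumer share = 0.4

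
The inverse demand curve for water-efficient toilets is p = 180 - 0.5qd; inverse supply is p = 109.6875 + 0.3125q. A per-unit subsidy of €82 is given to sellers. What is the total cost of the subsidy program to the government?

Government cost = 199834/13

Pre-subsidy: 180 - 0.5q = 109.6875 + 0.3125q gives q* = 1125/13 and p* = 3555/26.
With the subsidy, sellers receive ps = pb + 82 for each unit, where pb is the price buyers pay.
On the curves, pb = 180 - 0.5q and ps = 109.6875 + 0.3125q; the wedge ps − pb = 82 gives 109.6875 + 0.3125q − (180 - 0.5q) = 82, so q' = 2437/13.
Then pb = 180 − 0.5·(2437/13) = 2243/26 and ps = 109.6875 + 0.3125·(2437/13) = 4375/26.
Government outlay = subsidy × quantity = 82 × 2437/13 = 199834/13.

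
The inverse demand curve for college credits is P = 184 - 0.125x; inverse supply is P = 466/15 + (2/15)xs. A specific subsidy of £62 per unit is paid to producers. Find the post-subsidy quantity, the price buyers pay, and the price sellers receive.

Pre-subsidy: 184 - 0.125x = 466/15 + (2/15)x gives x* = 592 and P* = 110.
With the subsidy, sellers receive Ps = Pb + 62 for each unit, where Pb is the price buyers pay.
On the curves, Pb = 184 - 0.125x and Ps = 466/15 + (2/15)x; the wedge Ps − Pb = 62 gives 466/15 + (2/15)x − (184 - 0.125x) = 62, so x' = 832.
Then Pb = 184 − 0.125·832 = 80 and Ps = 466/15 + (2/15)·832 = 142.

x' = 832; buyers pay £80; sellers receive £142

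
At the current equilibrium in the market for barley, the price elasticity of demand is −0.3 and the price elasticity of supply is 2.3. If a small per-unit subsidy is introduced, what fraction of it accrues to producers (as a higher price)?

Producer share = 3/26

For a small subsidy around the equilibrium, the benefit split depends on the relative slopes, which at a point are proportional to the elasticities.
Buyer share = εs/(εs + |εd|) = 2.3/(2.3 + 0.3) = 23/26; seller share = |εd|/(εs + |εd|) = 3/26.
So producers capture 3/26 of the subsidy.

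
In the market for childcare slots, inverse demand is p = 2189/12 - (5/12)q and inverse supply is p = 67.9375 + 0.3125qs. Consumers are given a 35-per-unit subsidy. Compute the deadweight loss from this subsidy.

Deadweight loss = 840

Pre-subsidy: 2189/12 - (5/12)q = 67.9375 + 0.3125q gives q* = 157 and p* = 117.
With the rebate, buyers effectively pay pb = ps − 35, where ps is the price sellers receive.
On the curves, pb = 2189/12 - (5/12)q and ps = 67.9375 + 0.3125q; the wedge ps − pb = 35 gives 67.9375 + 0.3125q − (2189/12 - (5/12)q) = 35, so q' = 205.
Then pb = 2189/12 − (5/12)·205 = 97 and ps = 67.9375 + 0.3125·205 = 132.
The subsidy expands output by 205 − 157 = 48 past the efficient level; on those units the gap between marginal cost and willingness to pay runs from 0 up to 35.
DWL = ½ × 35 × 48 = 840.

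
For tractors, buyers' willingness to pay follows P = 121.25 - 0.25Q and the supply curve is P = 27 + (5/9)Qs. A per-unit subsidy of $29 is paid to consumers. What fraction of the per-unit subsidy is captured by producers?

Pre-subsidy: 121.25 - 0.25Q = 27 + (5/9)Q gives Q* = 117 and P* = 92.
With the rebate, buyers effectively pay Pb = Ps − 29, where Ps is the price sellers receive.
On the curves, Pb = 121.25 - 0.25Q and Ps = 27 + (5/9)Q; the wedge Ps − Pb = 29 gives 27 + (5/9)Q − (121.25 - 0.25Q) = 29, so Q' = 153.
Then Pb = 121.25 − 0.25·153 = 83 and Ps = 27 + (5/9)·153 = 112.
Buyers' price falls by P* − Pb = 92 − 83 = 9; sellers' price rises by Ps − P* = 112 − 92 = 20.
So producers capture 20/29 = 20/29 of each unit of subsidy.

Producer share = 20/29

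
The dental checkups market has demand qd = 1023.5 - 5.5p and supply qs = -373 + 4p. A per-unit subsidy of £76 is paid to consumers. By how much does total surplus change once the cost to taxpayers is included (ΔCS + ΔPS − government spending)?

Net change in total surplus = -£6688

Pre-subsidy: 1023.5 - 5.5p = -373 + 4p gives p* = 147, q* = 215.
With the rebate, buyers effectively pay pb = ps − 76, where ps is the price sellers receive.
Demand in terms of ps becomes qd = 1023.5 − 5.5(ps − 76) = 1441.5 - 5.5ps. Setting this equal to supply: 1441.5 - 5.5ps = -373 + 4ps, so ps = 191.
Buyers pay pb = 191 − 76 = 115; q' = -373 + 4·191 = 391.
ΔCS = ½(215 + 391)(147 − 115) = 9696; ΔPS = ½(215 + 391)(191 − 147) = 13332.
Government spending = 76 × 391 = 29716.
Net change = 9696 + 13332 − 29716 = -6688. The loss equals the DWL triangle ½·76·176.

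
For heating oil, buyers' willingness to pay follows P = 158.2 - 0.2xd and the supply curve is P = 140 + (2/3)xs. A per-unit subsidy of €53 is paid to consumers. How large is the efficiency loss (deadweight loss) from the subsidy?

Pre-subsidy: 158.2 - 0.2x = 140 + (2/3)x gives x* = 21 and P* = 154.
With the rebate, buyers effectively pay Pb = Ps − 53, where Ps is the price sellers receive.
On the curves, Pb = 158.2 - 0.2x and Ps = 140 + (2/3)x; the wedge Ps − Pb = 53 gives 140 + (2/3)x − (158.2 - 0.2x) = 53, so x' = 1068/13.
Then Pb = 158.2 − 0.2·(1068/13) = 1843/13 and Ps = 140 + (2/3)·(1068/13) = 2532/13.
The subsidy expands output by 1068/13 − 21 = 795/13 past the efficient level; on those units the gap between marginal cost and willingness to pay runs from 0 up to 53.
DWL = ½ × 53 × 795/13 = 42135/26.

Deadweight loss = 42135/26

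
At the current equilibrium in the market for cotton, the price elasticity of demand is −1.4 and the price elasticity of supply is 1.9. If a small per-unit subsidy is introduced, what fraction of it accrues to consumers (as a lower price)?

For a small subsidy around the equilibrium, the benefit split depends on the relative slopes, which at a point are proportional to the elasticities.
Buyer share = εs/(εs + |εd|) = 1.9/(1.9 + 1.4) = 19/33; seller share = |εd|/(εs + |εd|) = 14/33.

Consumer share = 19/33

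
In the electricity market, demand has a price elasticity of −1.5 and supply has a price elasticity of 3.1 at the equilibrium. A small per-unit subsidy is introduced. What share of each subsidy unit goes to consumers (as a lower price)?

Consumer share = 31/46

For a small subsidy around the equilibrium, the benefit split depends on the relative slopes, which at a point are proportional to the elasticities.
Buyer share = εs/(εs + |εd|) = 3.1/(3.1 + 1.5) = 31/46; seller share = |εd|/(εs + |εd|) = 15/46.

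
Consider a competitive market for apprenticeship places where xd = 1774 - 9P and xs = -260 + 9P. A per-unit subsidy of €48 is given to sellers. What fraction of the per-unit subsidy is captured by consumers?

Pre-subsidy: 1774 - 9P = -260 + 9P gives P* = 113, x* = 757.
With the subsidy, sellers receive Ps = Pb + 48 for each unit, where Pb is the price buyers pay.
Supply in terms of Pb becomes xs = -260 + 9(Pb + 48) = 172 + 9Pb. Setting this equal to demand: 1774 - 9Pb = 172 + 9Pb, so Pb = 89.
Sellers receive Ps = 89 + 48 = 137; x' = 1774 − 9·89 = 973.
Buyers' price falls by P* − Pb = 113 − 89 = 24; sellers' price rises by Ps − P* = 137 − 113 = 24.
So consumers capture 24/48 = 0.5 of each unit of subsidy.

Consumer share = 0.5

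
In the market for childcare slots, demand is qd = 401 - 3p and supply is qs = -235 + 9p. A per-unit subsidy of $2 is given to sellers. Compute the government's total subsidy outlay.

Government cost = $493

Pre-subsidy: 401 - 3p = -235 + 9p gives p* = 53, q* = 242.
With the subsidy, sellers receive ps = pb + 2 for each unit, where pb is the price buyers pay.
Supply in terms of pb becomes qs = -235 + 9(pb + 2) = -217 + 9pb. Setting this equal to demand: 401 - 3pb = -217 + 9pb, so pb = 51.5.
Sellers receive ps = 51.5 + 2 = 53.5; q' = 401 − 3·51.5 = 246.5.
Government outlay = subsidy × quantity = 2 × 246.5 = 493.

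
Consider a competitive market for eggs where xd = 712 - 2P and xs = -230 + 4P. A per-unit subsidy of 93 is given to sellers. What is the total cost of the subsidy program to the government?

Government cost = 48546

Pre-subsidy: 712 - 2P = -230 + 4P gives P* = 157, x* = 398.
With the subsidy, sellers receive Ps = Pb + 93 for each unit, where Pb is the price buyers pay.
Supply in terms of Pb becomes xs = -230 + 4(Pb + 93) = 142 + 4Pb. Setting this equal to demand: 712 - 2Pb = 142 + 4Pb, so Pb = 95.
Sellers receive Ps = 95 + 93 = 188; x' = 712 − 2·95 = 522.
Government outlay = subsidy × quantity = 93 × 522 = 48546.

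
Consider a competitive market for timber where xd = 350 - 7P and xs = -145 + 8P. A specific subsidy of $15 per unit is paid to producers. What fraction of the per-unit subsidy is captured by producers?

Producer share = 7/15

Pre-subsidy: 350 - 7P = -145 + 8P gives P* = 33, x* = 119.
With the subsidy, sellers receive Ps = Pb + 15 for each unit, where Pb is the price buyers pay.
Supply in terms of Pb becomes xs = -145 + 8(Pb + 15) = -25 + 8Pb. Setting this equal to demand: 350 - 7Pb = -25 + 8Pb, so Pb = 25.
Sellers receive Ps = 25 + 15 = 40; x' = 350 − 7·25 = 175.
Buyers' price falls by P* − Pb = 33 − 25 = 8; sellers' price rises by Ps − P* = 40 − 33 = 7.
So producers capture 7/15 = 7/15 of each unit of subsidy.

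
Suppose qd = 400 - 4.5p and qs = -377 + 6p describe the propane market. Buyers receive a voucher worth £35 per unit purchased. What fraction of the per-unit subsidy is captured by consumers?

Consumer share = 4/7

Pre-subsidy: 400 - 4.5p = -377 + 6p gives p* = 74, q* = 67.
With the rebate, buyers effectively pay pb = ps − 35, where ps is the price sellers receive.
Demand in terms of ps becomes qd = 400 − 4.5(ps − 35) = 557.5 - 4.5ps. Setting this equal to supply: 557.5 - 4.5ps = -377 + 6ps, so ps = 89.
Buyers pay pb = 89 − 35 = 54; q' = -377 + 6·89 = 157.
Buyers' price falls by p* − pb = 74 − 54 = 20; sellers' price rises by ps − p* = 89 − 74 = 15.
So consumers capture 20/35 = 4/7 of each unit of subsidy.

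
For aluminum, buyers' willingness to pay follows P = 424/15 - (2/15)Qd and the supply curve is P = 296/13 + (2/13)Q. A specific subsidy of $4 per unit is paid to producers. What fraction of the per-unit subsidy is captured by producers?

Pre-subsidy: 424/15 - (2/15)Q = 296/13 + (2/13)Q gives Q* = 134/7 and P* = 180/7.
With the subsidy, sellers receive Ps = Pb + 4 for each unit, where Pb is the price buyers pay.
On the curves, Pb = 424/15 - (2/15)Q and Ps = 296/13 + (2/13)Q; the wedge Ps − Pb = 4 gives 296/13 + (2/13)Q − (424/15 - (2/15)Q) = 4, so Q' = 463/14.
Then Pb = 424/15 − (2/15)·(463/14) = 167/7 and Ps = 296/13 + (2/13)·(463/14) = 195/7.
Buyers' price falls by P* − Pb = 180/7 − 167/7 = 13/7; sellers' price rises by Ps − P* = 195/7 − 180/7 = 15/7.
So producers capture (15/7)/4 = 15/28 of each unit of subsidy.

Producer share = 15/28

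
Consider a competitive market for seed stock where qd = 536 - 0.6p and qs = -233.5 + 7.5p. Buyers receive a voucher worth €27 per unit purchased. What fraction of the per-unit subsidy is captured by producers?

Pre-subsidy: 536 - 0.6p = -233.5 + 7.5p gives p* = 95, q* = 479.
With the rebate, buyers effectively pay pb = ps − 27, where ps is the price sellers receive.
Demand in terms of ps becomes qd = 536 − 0.6(ps − 27) = 552.2 - 0.6ps. Setting this equal to supply: 552.2 - 0.6ps = -233.5 + 7.5ps, so ps = 97.
Buyers pay pb = 97 − 27 = 70; q' = -233.5 + 7.5·97 = 494.
Buyers' price falls by p* − pb = 95 − 70 = 25; sellers' price rises by ps − p* = 97 − 95 = 2.
So producers capture 2/27 = 2/27 of each unit of subsidy.

Producer share = 2/27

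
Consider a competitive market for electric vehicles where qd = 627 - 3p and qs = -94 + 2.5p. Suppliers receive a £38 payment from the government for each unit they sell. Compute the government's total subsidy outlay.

Government cost = 119358/11

Pre-subsidy: 627 - 3p = -94 + 2.5p gives p* = 1442/11, q* = 2571/11.
With the subsidy, sellers receive ps = pb + 38 for each unit, where pb is the price buyers pay.
Supply in terms of pb becomes qs = -94 + 2.5(pb + 38) = 1 + 2.5pb. Setting this equal to demand: 627 - 3pb = 1 + 2.5pb, so pb = 1252/11.
Sellers receive ps = 1252/11 + 38 = 1670/11; q' = 627 − 3·(1252/11) = 3141/11.
Government outlay = subsidy × quantity = 38 × 3141/11 = 119358/11.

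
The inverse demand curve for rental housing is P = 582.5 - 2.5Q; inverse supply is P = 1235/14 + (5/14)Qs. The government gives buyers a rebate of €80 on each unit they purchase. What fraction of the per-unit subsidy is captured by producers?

Pre-subsidy: 582.5 - 2.5Q = 1235/14 + (5/14)Q gives Q* = 173 and P* = 150.
With the rebate, buyers effectively pay Pb = Ps − 80, where Ps is the price sellers receive.
On the curves, Pb = 582.5 - 2.5Q and Ps = 1235/14 + (5/14)Q; the wedge Ps − Pb = 80 gives 1235/14 + (5/14)Q − (582.5 - 2.5Q) = 80, so Q' = 201.
Then Pb = 582.5 − 2.5·201 = 80 and Ps = 1235/14 + (5/14)·201 = 160.
Buyers' price falls by P* − Pb = 150 − 80 = 70; sellers' price rises by Ps − P* = 160 − 150 = 10.
So producers capture 10/80 = 0.125 of each unit of subsidy.

Producer share = 0.125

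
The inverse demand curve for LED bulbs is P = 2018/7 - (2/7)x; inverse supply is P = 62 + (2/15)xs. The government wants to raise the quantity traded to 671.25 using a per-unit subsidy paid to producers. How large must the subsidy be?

At x = 671.25, from the demand curve buyers pay Pb = 2018/7 − (2/7)·671.25 = 96.5; from the supply curve sellers need Ps = 62 + (2/15)·671.25 = 151.5.
The subsidy must fill the gap: s = Ps − Pb = 151.5 − 96.5 = 55.

Required subsidy s = 55 per unit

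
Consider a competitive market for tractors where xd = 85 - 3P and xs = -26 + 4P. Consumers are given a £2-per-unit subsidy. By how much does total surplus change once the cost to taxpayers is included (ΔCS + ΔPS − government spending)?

Net change in total surplus = -24/7

Pre-subsidy: 85 - 3P = -26 + 4P gives P* = 111/7, x* = 262/7.
With the rebate, buyers effectively pay Pb = Ps − 2, where Ps is the price sellers receive.
Demand in terms of Ps becomes xd = 85 − 3(Ps − 2) = 91 - 3Ps. Setting this equal to supply: 91 - 3Ps = -26 + 4Ps, so Ps = 117/7.
Buyers pay Pb = 117/7 − 2 = 103/7; x' = -26 + 4·(117/7) = 286/7.
ΔCS = ½(262/7 + 286/7)(111/7 − 103/7) = 2192/49; ΔPS = ½(262/7 + 286/7)(117/7 − 111/7) = 1644/49.
Government spending = 2 × 286/7 = 572/7.
Net change = 2192/49 + 1644/49 − 572/7 = -24/7. The loss equals the DWL triangle ½·2·24/7.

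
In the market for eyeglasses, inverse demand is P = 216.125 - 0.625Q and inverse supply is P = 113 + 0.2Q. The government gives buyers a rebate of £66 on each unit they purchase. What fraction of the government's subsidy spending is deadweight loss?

Pre-subsidy: 216.125 - 0.625Q = 113 + 0.2Q gives Q* = 125 and P* = 138.
With the rebate, buyers effectively pay Pb = Ps − 66, where Ps is the price sellers receive.
On the curves, Pb = 216.125 - 0.625Q and Ps = 113 + 0.2Q; the wedge Ps − Pb = 66 gives 113 + 0.2Q − (216.125 - 0.625Q) = 66, so Q' = 205.
Then Pb = 216.125 − 0.625·205 = 88 and Ps = 113 + 0.2·205 = 154.
ΔCS = ½(125 + 205)(138 − 88) = 8250; ΔPS = ½(125 + 205)(154 − 138) = 2640.
Government spending = 66 × 205 = 13530.
DWL = ½ × 66 × (205 − 125) = 2640; fraction = 2640 / 13530 = 8/41.

DWL / government spending = 8/41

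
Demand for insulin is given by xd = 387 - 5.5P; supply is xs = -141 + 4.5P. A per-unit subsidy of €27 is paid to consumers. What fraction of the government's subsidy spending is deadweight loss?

Pre-subsidy: 387 - 5.5P = -141 + 4.5P gives P* = 52.8, x* = 96.6.
With the rebate, buyers effectively pay Pb = Ps − 27, where Ps is the price sellers receive.
Demand in terms of Ps becomes xd = 387 − 5.5(Ps − 27) = 535.5 - 5.5Ps. Setting this equal to supply: 535.5 - 5.5Ps = -141 + 4.5Ps, so Ps = 67.65.
Buyers pay Pb = 67.65 − 27 = 40.65; x' = -141 + 4.5·67.65 = 163.425.
ΔCS = ½(96.6 + 163.425)(52.8 − 40.65) = 1579.651875; ΔPS = ½(96.6 + 163.425)(67.65 − 52.8) = 1930.685625.
Government spending = 27 × 163.425 = 4412.475.
DWL = ½ × 27 × (163.425 − 96.6) = 902.1375; fraction = 902.1375 / 4412.475 = 891/4358.

DWL / government spending = 891/4358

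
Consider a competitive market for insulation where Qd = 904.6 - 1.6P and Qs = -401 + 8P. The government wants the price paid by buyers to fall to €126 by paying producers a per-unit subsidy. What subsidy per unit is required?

At a buyer price of 126, quantity demanded is 904.6 − 1.6·126 = 703.
Sellers supply 703 only when they receive Ps with -401 + 8·Ps = 703, i.e. Ps = 138.
s = Ps − Pb = 138 − 126 = 12.

Required subsidy s = €12 per unit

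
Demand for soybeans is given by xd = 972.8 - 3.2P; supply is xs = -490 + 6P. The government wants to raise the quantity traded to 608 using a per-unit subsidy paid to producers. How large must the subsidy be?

Required subsidy s = 69 per unit

At x = 608, invert demand for the buyer price: Pb = (972.8 − 608)/3.2 = 114; invert supply for the seller price: Ps = (608 − (-490))/6 = 183.
The subsidy must fill the gap: s = Ps − Pb = 183 − 114 = 69.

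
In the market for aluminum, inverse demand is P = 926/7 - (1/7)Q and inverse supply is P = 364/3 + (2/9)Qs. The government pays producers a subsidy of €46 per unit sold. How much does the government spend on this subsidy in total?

Pre-subsidy: 926/7 - (1/7)Q = 364/3 + (2/9)Q gives Q* = 30 and P* = 128.
With the subsidy, sellers receive Ps = Pb + 46 for each unit, where Pb is the price buyers pay.
On the curves, Pb = 926/7 - (1/7)Q and Ps = 364/3 + (2/9)Q; the wedge Ps − Pb = 46 gives 364/3 + (2/9)Q − (926/7 - (1/7)Q) = 46, so Q' = 156.
Then Pb = 926/7 − (1/7)·156 = 110 and Ps = 364/3 + (2/9)·156 = 156.
Government outlay = subsidy × quantity = 46 × 156 = 7176.

Government cost = €7176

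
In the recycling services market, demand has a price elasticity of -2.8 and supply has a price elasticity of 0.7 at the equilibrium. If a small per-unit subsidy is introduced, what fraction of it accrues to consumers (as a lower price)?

For a small subsidy around the equilibrium, the benefit split depends on the relative slopes, which at a point are proportional to the elasticities.
Buyer share = εs/(εs + |εd|) = 0.7/(0.7 + 2.8) = 0.2; seller share = |εd|/(εs + |εd|) = 0.8.

Consumer share = 0.2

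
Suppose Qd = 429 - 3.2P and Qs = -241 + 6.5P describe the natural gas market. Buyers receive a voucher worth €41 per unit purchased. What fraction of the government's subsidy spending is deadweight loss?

DWL / government spending = 4264/28701

Pre-subsidy: 429 - 3.2P = -241 + 6.5P gives P* = 6700/97, Q* = 20173/97.
With the rebate, buyers effectively pay Pb = Ps − 41, where Ps is the price sellers receive.
Demand in terms of Ps becomes Qd = 429 − 3.2(Ps − 41) = 560.2 - 3.2Ps. Setting this equal to supply: 560.2 - 3.2Ps = -241 + 6.5Ps, so Ps = 8012/97.
Buyers pay Pb = 8012/97 − 41 = 4035/97; Q' = -241 + 6.5·(8012/97) = 28701/97.
ΔCS = ½(20173/97 + 28701/97)(6700/97 − 4035/97) = 65124605/9409; ΔPS = ½(20173/97 + 28701/97)(8012/97 − 6700/97) = 32061344/9409.
Government spending = 41 × 28701/97 = 1176741/97.
DWL = ½ × 41 × (28701/97 − 20173/97) = 174824/97; fraction = (174824/97) / (1176741/97) = 4264/28701.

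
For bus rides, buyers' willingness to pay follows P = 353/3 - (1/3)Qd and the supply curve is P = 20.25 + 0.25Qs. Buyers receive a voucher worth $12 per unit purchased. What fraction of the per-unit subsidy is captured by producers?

Producer share = 3/7

Pre-subsidy: 353/3 - (1/3)Q = 20.25 + 0.25Q gives Q* = 167 and P* = 62.
With the rebate, buyers effectively pay Pb = Ps − 12, where Ps is the price sellers receive.
On the curves, Pb = 353/3 - (1/3)Q and Ps = 20.25 + 0.25Q; the wedge Ps − Pb = 12 gives 20.25 + 0.25Q − (353/3 - (1/3)Q) = 12, so Q' = 1313/7.
Then Pb = 353/3 − (1/3)·(1313/7) = 386/7 and Ps = 20.25 + 0.25·(1313/7) = 470/7.
Buyers' price falls by P* − Pb = 62 − 386/7 = 48/7; sellers' price rises by Ps − P* = 470/7 − 62 = 36/7.
So producers capture (36/7)/12 = 3/7 of each unit of subsidy.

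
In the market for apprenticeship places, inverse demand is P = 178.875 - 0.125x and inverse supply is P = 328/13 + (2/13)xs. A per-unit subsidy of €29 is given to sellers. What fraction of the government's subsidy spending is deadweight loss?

Pre-subsidy: 178.875 - 0.125x = 328/13 + (2/13)x gives x* = 551 and P* = 110.
With the subsidy, sellers receive Ps = Pb + 29 for each unit, where Pb is the price buyers pay.
On the curves, Pb = 178.875 - 0.125x and Ps = 328/13 + (2/13)x; the wedge Ps − Pb = 29 gives 328/13 + (2/13)x − (178.875 - 0.125x) = 29, so x' = 655.
Then Pb = 178.875 − 0.125·655 = 97 and Ps = 328/13 + (2/13)·655 = 126.
ΔCS = ½(551 + 655)(110 − 97) = 7839; ΔPS = ½(551 + 655)(126 − 110) = 9648.
Government spending = 29 × 655 = 18995.
DWL = ½ × 29 × (655 − 551) = 1508; fraction = 1508 / 18995 = 52/655.

DWL / government spending = 52/655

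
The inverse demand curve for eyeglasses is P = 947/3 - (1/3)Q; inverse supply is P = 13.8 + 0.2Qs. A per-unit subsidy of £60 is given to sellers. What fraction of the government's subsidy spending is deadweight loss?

DWL / government spending = 225/2714

Pre-subsidy: 947/3 - (1/3)Q = 13.8 + 0.2Q gives Q* = 566 and P* = 127.
With the subsidy, sellers receive Ps = Pb + 60 for each unit, where Pb is the price buyers pay.
On the curves, Pb = 947/3 - (1/3)Q and Ps = 13.8 + 0.2Q; the wedge Ps − Pb = 60 gives 13.8 + 0.2Q − (947/3 - (1/3)Q) = 60, so Q' = 678.5.
Then Pb = 947/3 − (1/3)·678.5 = 89.5 and Ps = 13.8 + 0.2·678.5 = 149.5.
ΔCS = ½(566 + 678.5)(127 − 89.5) = 23334.375; ΔPS = ½(566 + 678.5)(149.5 − 127) = 14000.625.
Government spending = 60 × 678.5 = 40710.
DWL = ½ × 60 × (678.5 − 566) = 3375; fraction = 3375 / 40710 = 225/2714.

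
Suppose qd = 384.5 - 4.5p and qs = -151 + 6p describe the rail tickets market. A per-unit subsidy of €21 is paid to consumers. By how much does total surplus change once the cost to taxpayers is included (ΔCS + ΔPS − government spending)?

Net change in total surplus = -€567

Pre-subsidy: 384.5 - 4.5p = -151 + 6p gives p* = 51, q* = 155.
With the rebate, buyers effectively pay pb = ps − 21, where ps is the price sellers receive.
Demand in terms of ps becomes qd = 384.5 − 4.5(ps − 21) = 479 - 4.5ps. Setting this equal to supply: 479 - 4.5ps = -151 + 6ps, so ps = 60.
Buyers pay pb = 60 − 21 = 39; q' = -151 + 6·60 = 209.
ΔCS = ½(155 + 209)(51 − 39) = 2184; ΔPS = ½(155 + 209)(60 − 51) = 1638.
Government spending = 21 × 209 = 4389.
Net change = 2184 + 1638 − 4389 = -567. The loss equals the DWL triangle ½·21·54.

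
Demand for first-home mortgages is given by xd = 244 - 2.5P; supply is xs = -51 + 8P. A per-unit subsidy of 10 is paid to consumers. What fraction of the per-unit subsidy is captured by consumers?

Consumer share = 16/21

Pre-subsidy: 244 - 2.5P = -51 + 8P gives P* = 590/21, x* = 3649/21.
With the rebate, buyers effectively pay Pb = Ps − 10, where Ps is the price sellers receive.
Demand in terms of Ps becomes xd = 244 − 2.5(Ps − 10) = 269 - 2.5Ps. Setting this equal to supply: 269 - 2.5Ps = -51 + 8Ps, so Ps = 640/21.
Buyers pay Pb = 640/21 − 10 = 430/21; x' = -51 + 8·(640/21) = 4049/21.
Buyers' price falls by P* − Pb = 590/21 − 430/21 = 160/21; sellers' price rises by Ps − P* = 640/21 − 590/21 = 50/21.
So consumers capture (160/21)/10 = 16/21 of each unit of subsidy.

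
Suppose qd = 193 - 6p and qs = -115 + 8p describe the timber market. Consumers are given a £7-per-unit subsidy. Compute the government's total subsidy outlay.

Pre-subsidy: 193 - 6p = -115 + 8p gives p* = 22, q* = 61.
With the rebate, buyers effectively pay pb = ps − 7, where ps is the price sellers receive.
Demand in terms of ps becomes qd = 193 − 6(ps − 7) = 235 - 6ps. Setting this equal to supply: 235 - 6ps = -115 + 8ps, so ps = 25.
Buyers pay pb = 25 − 7 = 18; q' = -115 + 8·25 = 85.
Government outlay = subsidy × quantity = 7 × 85 = 595.

Government cost = £595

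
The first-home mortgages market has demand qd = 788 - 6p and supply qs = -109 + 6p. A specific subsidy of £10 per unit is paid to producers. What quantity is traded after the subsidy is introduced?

q' = 369.5

Pre-subsidy: 788 - 6p = -109 + 6p gives p* = 74.75, q* = 339.5.
With the subsidy, sellers receive ps = pb + 10 for each unit, where pb is the price buyers pay.
Supply in terms of pb becomes qs = -109 + 6(pb + 10) = -49 + 6pb. Setting this equal to demand: 788 - 6pb = -49 + 6pb, so pb = 69.75.
Sellers receive ps = 69.75 + 10 = 79.75; q' = 788 − 6·69.75 = 369.5.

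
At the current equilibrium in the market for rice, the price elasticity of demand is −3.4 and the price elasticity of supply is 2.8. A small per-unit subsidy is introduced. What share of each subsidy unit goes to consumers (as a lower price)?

For a small subsidy around the equilibrium, the benefit split depends on the relative slopes, which at a point are proportional to the elasticities.
Buyer share = εs/(εs + |εd|) = 2.8/(2.8 + 3.4) = 14/31; seller share = |εd|/(εs + |εd|) = 17/31.

Consumer share = 14/31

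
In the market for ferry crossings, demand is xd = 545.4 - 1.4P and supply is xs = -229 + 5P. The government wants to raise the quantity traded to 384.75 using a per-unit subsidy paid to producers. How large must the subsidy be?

At x = 384.75, invert demand for the buyer price: Pb = (545.4 − 384.75)/1.4 = 114.75; invert supply for the seller price: Ps = (384.75 − (-229))/5 = 122.75.
The subsidy must fill the gap: s = Ps − Pb = 122.75 − 114.75 = 8.

Required subsidy s = 8 per unit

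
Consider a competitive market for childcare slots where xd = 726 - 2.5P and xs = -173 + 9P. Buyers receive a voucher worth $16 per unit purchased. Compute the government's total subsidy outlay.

Government cost = 206768/23

Pre-subsidy: 726 - 2.5P = -173 + 9P gives P* = 1798/23, x* = 12203/23.
With the rebate, buyers effectively pay Pb = Ps − 16, where Ps is the price sellers receive.
Demand in terms of Ps becomes xd = 726 − 2.5(Ps − 16) = 766 - 2.5Ps. Setting this equal to supply: 766 - 2.5Ps = -173 + 9Ps, so Ps = 1878/23.
Buyers pay Pb = 1878/23 − 16 = 1510/23; x' = -173 + 9·(1878/23) = 12923/23.
Government outlay = subsidy × quantity = 16 × 12923/23 = 206768/23.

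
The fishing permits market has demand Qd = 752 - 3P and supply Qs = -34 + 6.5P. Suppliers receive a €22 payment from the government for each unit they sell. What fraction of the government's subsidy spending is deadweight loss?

DWL / government spending = 429/10430

Pre-subsidy: 752 - 3P = -34 + 6.5P gives P* = 1572/19, Q* = 9572/19.
With the subsidy, sellers receive Ps = Pb + 22 for each unit, where Pb is the price buyers pay.
Supply in terms of Pb becomes Qs = -34 + 6.5(Pb + 22) = 109 + 6.5Pb. Setting this equal to demand: 752 - 3Pb = 109 + 6.5Pb, so Pb = 1286/19.
Sellers receive Ps = 1286/19 + 22 = 1704/19; Q' = 752 − 3·(1286/19) = 10430/19.
ΔCS = ½(9572/19 + 10430/19)(1572/19 − 1286/19) = 2860286/361; ΔPS = ½(9572/19 + 10430/19)(1704/19 − 1572/19) = 1320132/361.
Government spending = 22 × 10430/19 = 229460/19.
DWL = ½ × 22 × (10430/19 − 9572/19) = 9438/19; fraction = (9438/19) / (229460/19) = 429/10430.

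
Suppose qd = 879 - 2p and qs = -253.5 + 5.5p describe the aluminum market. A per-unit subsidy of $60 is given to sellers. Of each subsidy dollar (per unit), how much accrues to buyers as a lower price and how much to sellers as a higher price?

Pre-subsidy: 879 - 2p = -253.5 + 5.5p gives p* = 151, q* = 577.
With the subsidy, sellers receive ps = pb + 60 for each unit, where pb is the price buyers pay.
Supply in terms of pb becomes qs = -253.5 + 5.5(pb + 60) = 76.5 + 5.5pb. Setting this equal to demand: 879 - 2pb = 76.5 + 5.5pb, so pb = 107.
Sellers receive ps = 107 + 60 = 167; q' = 879 − 2·107 = 665.
Buyers' price falls by p* − pb = 151 − 107 = 44; sellers' price rises by ps − p* = 167 − 151 = 16.

Buyers gain $44 per unit; sellers gain $16 per unit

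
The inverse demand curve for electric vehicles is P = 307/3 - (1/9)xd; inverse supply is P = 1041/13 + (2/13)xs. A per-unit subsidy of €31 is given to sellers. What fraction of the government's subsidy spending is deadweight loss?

Pre-subsidy: 307/3 - (1/9)x = 1041/13 + (2/13)x gives x* = 84 and P* = 93.
With the subsidy, sellers receive Ps = Pb + 31 for each unit, where Pb is the price buyers pay.
On the curves, Pb = 307/3 - (1/9)x and Ps = 1041/13 + (2/13)x; the wedge Ps − Pb = 31 gives 1041/13 + (2/13)x − (307/3 - (1/9)x) = 31, so x' = 201.
Then Pb = 307/3 − (1/9)·201 = 80 and Ps = 1041/13 + (2/13)·201 = 111.
ΔCS = ½(84 + 201)(93 − 80) = 1852.5; ΔPS = ½(84 + 201)(111 − 93) = 2565.
Government spending = 31 × 201 = 6231.
DWL = ½ × 31 × (201 − 84) = 1813.5; fraction = 1813.5 / 6231 = 39/134.

DWL / government spending = 39/134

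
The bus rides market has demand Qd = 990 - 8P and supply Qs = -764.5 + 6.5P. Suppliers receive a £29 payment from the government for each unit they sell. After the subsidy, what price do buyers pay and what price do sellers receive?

Pre-subsidy: 990 - 8P = -764.5 + 6.5P gives P* = 121, Q* = 22.
With the subsidy, sellers receive Ps = Pb + 29 for each unit, where Pb is the price buyers pay.
Supply in terms of Pb becomes Qs = -764.5 + 6.5(Pb + 29) = -576 + 6.5Pb. Setting this equal to demand: 990 - 8Pb = -576 + 6.5Pb, so Pb = 108.
Sellers receive Ps = 108 + 29 = 137; Q' = 990 − 8·108 = 126.

Buyers pay £108; sellers receive £137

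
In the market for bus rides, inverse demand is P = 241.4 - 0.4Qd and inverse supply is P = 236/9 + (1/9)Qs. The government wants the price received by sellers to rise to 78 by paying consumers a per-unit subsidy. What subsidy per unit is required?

At a seller price of 78, quantity supplied is -236 + 9·78 = 466.
Buyers absorb 466 only when they pay Pb = 241.4 − 0.4·466 = 55.
s = Ps − Pb = 78 − 55 = 23.

Required subsidy s = 23 per unit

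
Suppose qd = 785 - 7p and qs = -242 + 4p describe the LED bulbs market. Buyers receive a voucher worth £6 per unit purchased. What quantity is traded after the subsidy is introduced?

Pre-subsidy: 785 - 7p = -242 + 4p gives p* = 1027/11, q* = 1446/11.
With the rebate, buyers effectively pay pb = ps − 6, where ps is the price sellers receive.
Demand in terms of ps becomes qd = 785 − 7(ps − 6) = 827 - 7ps. Setting this equal to supply: 827 - 7ps = -242 + 4ps, so ps = 1069/11.
Buyers pay pb = 1069/11 − 6 = 1003/11; q' = -242 + 4·(1069/11) = 1614/11.

q' = 1614/11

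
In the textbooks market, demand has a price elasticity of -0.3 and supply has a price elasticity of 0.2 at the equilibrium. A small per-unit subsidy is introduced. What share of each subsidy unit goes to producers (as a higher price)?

For a small subsidy around the equilibrium, the benefit split depends on the relative slopes, which at a point are proportional to the elasticities.
Buyer share = εs/(εs + |εd|) = 0.2/(0.2 + 0.3) = 0.4; seller share = |εd|/(εs + |εd|) = 0.6.
So producers capture 0.6 of the subsidy.

Producer share = 0.6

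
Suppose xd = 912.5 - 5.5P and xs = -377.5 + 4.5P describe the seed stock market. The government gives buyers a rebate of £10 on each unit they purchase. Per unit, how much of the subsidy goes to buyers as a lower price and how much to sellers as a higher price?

Pre-subsidy: 912.5 - 5.5P = -377.5 + 4.5P gives P* = 129, x* = 203.
With the rebate, buyers effectively pay Pb = Ps − 10, where Ps is the price sellers receive.
Demand in terms of Ps becomes xd = 912.5 − 5.5(Ps − 10) = 967.5 - 5.5Ps. Setting this equal to supply: 967.5 - 5.5Ps = -377.5 + 4.5Ps, so Ps = 134.5.
Buyers pay Pb = 134.5 − 10 = 124.5; x' = -377.5 + 4.5·134.5 = 227.75.
Buyers' price falls by P* − Pb = 129 − 124.5 = 4.5; sellers' price rises by Ps − P* = 134.5 − 129 = 5.5.

Buyers gain £4.5 per unit; sellers gain £5.5 per unit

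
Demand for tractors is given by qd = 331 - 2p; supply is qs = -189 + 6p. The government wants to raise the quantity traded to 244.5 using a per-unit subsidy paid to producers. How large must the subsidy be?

Required subsidy s = 29 per unit

At q = 244.5, invert demand for the buyer price: pb = (331 − 244.5)/2 = 43.25; invert supply for the seller price: ps = (244.5 − (-189))/6 = 72.25.
The subsidy must fill the gap: s = ps − pb = 72.25 − 43.25 = 29.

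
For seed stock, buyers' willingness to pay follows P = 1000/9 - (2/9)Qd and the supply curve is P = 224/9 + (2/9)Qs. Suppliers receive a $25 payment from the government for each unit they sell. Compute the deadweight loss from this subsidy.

Pre-subsidy: 1000/9 - (2/9)Q = 224/9 + (2/9)Q gives Q* = 194 and P* = 68.
With the subsidy, sellers receive Ps = Pb + 25 for each unit, where Pb is the price buyers pay.
On the curves, Pb = 1000/9 - (2/9)Q and Ps = 224/9 + (2/9)Q; the wedge Ps − Pb = 25 gives 224/9 + (2/9)Q − (1000/9 - (2/9)Q) = 25, so Q' = 250.25.
Then Pb = 1000/9 − (2/9)·250.25 = 55.5 and Ps = 224/9 + (2/9)·250.25 = 80.5.
The subsidy expands output by 250.25 − 194 = 56.25 past the efficient level; on those units the gap between marginal cost and willingness to pay runs from 0 up to 25.
DWL = ½ × 25 × 56.25 = 703.125.

Deadweight loss = $703.125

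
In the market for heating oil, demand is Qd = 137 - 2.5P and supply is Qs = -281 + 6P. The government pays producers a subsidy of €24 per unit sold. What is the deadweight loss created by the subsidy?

Deadweight loss = 8640/17

Pre-subsidy: 137 - 2.5P = -281 + 6P gives P* = 836/17, Q* = 239/17.
With the subsidy, sellers receive Ps = Pb + 24 for each unit, where Pb is the price buyers pay.
Supply in terms of Pb becomes Qs = -281 + 6(Pb + 24) = -137 + 6Pb. Setting this equal to demand: 137 - 2.5Pb = -137 + 6Pb, so Pb = 548/17.
Sellers receive Ps = 548/17 + 24 = 956/17; Q' = 137 − 2.5·(548/17) = 959/17.
The subsidy expands output by 959/17 − 239/17 = 720/17 past the efficient level; on those units the gap between marginal cost and willingness to pay runs from 0 up to 24.
DWL = ½ × 24 × 720/17 = 8640/17.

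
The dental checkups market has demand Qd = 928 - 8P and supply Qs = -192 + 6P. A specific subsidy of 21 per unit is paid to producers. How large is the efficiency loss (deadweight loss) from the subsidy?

Pre-subsidy: 928 - 8P = -192 + 6P gives P* = 80, Q* = 288.
With the subsidy, sellers receive Ps = Pb + 21 for each unit, where Pb is the price buyers pay.
Supply in terms of Pb becomes Qs = -192 + 6(Pb + 21) = -66 + 6Pb. Setting this equal to demand: 928 - 8Pb = -66 + 6Pb, so Pb = 71.
Sellers receive Ps = 71 + 21 = 92; Q' = 928 − 8·71 = 360.
The subsidy expands output by 360 − 288 = 72 past the efficient level; on those units the gap between marginal cost and willingness to pay runs from 0 up to 21.
DWL = ½ × 21 × 72 = 756.

Deadweight loss = 756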